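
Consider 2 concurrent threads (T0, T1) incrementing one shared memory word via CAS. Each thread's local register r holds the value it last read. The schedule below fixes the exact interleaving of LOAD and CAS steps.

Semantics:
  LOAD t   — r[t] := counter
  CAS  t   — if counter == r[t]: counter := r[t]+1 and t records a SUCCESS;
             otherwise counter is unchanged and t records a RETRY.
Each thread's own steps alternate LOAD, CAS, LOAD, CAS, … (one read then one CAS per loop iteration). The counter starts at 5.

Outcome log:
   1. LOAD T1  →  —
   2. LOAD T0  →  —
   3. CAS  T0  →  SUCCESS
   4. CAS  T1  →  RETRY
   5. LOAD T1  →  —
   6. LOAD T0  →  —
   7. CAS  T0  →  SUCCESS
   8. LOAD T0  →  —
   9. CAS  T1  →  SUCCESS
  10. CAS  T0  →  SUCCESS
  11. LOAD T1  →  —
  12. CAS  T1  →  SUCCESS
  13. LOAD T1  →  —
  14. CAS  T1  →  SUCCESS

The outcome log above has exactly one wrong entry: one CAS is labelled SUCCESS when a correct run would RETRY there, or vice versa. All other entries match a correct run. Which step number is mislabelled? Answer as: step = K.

step = 9

Correct run:
[1] T1.load  rd  (counter 5, T1.r 5)
[2] T0.load  rd  (counter 5, T0.r 5)
[3] T0.cas  hit  (counter 6, T0.r 5)
[4] T1.cas  miss  (counter 6, T1.r 5)
[5] T1.load  rd  (counter 6, T1.r 6)
[6] T0.load  rd  (counter 6, T0.r 6)
[7] T0.cas  hit  (counter 7, T0.r 6)
[8] T0.load  rd  (counter 7, T0.r 7)
[9] T1.cas  miss  (counter 7, T1.r 6)
[10] T0.cas  hit  (counter 8, T0.r 7)
[11] T1.load  rd  (counter 8, T1.r 8)
[12] T1.cas  hit  (counter 9, T1.r 8)
[13] T1.load  rd  (counter 9, T1.r 9)
[14] T1.cas  hit  (counter 10, T1.r 9)
Log disagrees first at step 9.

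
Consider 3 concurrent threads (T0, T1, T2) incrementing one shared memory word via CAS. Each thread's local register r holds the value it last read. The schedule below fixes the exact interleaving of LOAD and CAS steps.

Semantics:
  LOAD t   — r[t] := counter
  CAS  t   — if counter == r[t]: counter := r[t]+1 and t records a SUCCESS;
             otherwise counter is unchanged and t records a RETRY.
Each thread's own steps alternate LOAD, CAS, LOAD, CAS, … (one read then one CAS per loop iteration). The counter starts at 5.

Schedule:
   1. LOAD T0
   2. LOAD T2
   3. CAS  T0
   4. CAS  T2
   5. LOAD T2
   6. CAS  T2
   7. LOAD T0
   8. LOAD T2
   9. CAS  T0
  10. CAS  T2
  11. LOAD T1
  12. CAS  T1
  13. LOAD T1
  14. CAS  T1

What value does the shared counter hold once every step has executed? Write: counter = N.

counter = 10

[1] T0.load  rd  (counter 5, T0.r 5)
[2] T2.load  rd  (counter 5, T2.r 5)
[3] T0.cas  hit  (counter 6, T0.r 5)
[4] T2.cas  miss  (counter 6, T2.r 5)
[5] T2.load  rd  (counter 6, T2.r 6)
[6] T2.cas  hit  (counter 7, T2.r 6)
[7] T0.load  rd  (counter 7, T0.r 7)
[8] T2.load  rd  (counter 7, T2.r 7)
[9] T0.cas  hit  (counter 8, T0.r 7)
[10] T2.cas  miss  (counter 8, T2.r 7)
[11] T1.load  rd  (counter 8, T1.r 8)
[12] T1.cas  hit  (counter 9, T1.r 8)
[13] T1.load  rd  (counter 9, T1.r 9)
[14] T1.cas  hit  (counter 10, T1.r 9)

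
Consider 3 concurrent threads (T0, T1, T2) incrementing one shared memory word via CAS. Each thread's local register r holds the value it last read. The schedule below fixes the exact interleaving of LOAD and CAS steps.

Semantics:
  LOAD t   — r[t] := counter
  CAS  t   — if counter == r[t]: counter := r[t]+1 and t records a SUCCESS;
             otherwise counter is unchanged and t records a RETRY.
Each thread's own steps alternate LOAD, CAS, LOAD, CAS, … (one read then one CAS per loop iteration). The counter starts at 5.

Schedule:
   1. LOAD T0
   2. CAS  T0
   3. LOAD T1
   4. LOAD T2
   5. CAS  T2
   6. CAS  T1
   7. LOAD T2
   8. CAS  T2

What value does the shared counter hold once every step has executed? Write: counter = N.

counter = 8

T0 LOAD — after: cnt=5, r=5 — load
T0 CAS — after: cnt=6, r=5 — ok
T1 LOAD — after: cnt=6, r=6 — load
T2 LOAD — after: cnt=6, r=6 — load
T2 CAS — after: cnt=7, r=6 — ok
T1 CAS — after: cnt=7, r=6 — retry
T2 LOAD — after: cnt=7, r=7 — load
T2 CAS — after: cnt=8, r=7 — ok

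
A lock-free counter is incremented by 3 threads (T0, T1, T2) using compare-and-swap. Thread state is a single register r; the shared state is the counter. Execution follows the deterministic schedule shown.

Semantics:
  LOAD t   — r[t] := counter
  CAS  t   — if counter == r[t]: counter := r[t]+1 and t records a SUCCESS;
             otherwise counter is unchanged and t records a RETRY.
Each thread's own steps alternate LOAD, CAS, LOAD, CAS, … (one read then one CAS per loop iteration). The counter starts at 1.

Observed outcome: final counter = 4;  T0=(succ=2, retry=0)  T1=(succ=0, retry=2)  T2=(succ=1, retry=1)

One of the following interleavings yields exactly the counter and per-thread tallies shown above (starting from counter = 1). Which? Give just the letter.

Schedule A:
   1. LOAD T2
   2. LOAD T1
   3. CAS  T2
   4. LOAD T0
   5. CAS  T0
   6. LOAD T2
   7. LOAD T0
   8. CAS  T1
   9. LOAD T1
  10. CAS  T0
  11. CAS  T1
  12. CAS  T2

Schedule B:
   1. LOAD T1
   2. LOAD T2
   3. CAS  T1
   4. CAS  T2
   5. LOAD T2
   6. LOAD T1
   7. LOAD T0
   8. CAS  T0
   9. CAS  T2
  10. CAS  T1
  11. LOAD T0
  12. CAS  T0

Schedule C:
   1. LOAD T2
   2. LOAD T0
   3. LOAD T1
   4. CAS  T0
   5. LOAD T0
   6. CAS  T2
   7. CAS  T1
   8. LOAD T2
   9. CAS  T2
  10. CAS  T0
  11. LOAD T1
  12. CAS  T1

Simulating candidate A:
1. LOAD T2 → mem=1 r[T2]=1 [LOAD]
2. LOAD T1 → mem=1 r[T1]=1 [LOAD]
3. CAS T2 → mem=2 r[T2]=1 [OK]
4. LOAD T0 → mem=2 r[T0]=2 [LOAD]
5. CAS T0 → mem=3 r[T0]=2 [OK]
6. LOAD T2 → mem=3 r[T2]=3 [LOAD]
7. LOAD T0 → mem=3 r[T0]=3 [LOAD]
8. CAS T1 → mem=3 r[T1]=1 [RETRY]
9. LOAD T1 → mem=3 r[T1]=3 [LOAD]
10. CAS T0 → mem=4 r[T0]=3 [OK]
11. CAS T1 → mem=4 r[T1]=3 [RETRY]
12. CAS T2 → mem=4 r[T2]=3 [RETRY]

A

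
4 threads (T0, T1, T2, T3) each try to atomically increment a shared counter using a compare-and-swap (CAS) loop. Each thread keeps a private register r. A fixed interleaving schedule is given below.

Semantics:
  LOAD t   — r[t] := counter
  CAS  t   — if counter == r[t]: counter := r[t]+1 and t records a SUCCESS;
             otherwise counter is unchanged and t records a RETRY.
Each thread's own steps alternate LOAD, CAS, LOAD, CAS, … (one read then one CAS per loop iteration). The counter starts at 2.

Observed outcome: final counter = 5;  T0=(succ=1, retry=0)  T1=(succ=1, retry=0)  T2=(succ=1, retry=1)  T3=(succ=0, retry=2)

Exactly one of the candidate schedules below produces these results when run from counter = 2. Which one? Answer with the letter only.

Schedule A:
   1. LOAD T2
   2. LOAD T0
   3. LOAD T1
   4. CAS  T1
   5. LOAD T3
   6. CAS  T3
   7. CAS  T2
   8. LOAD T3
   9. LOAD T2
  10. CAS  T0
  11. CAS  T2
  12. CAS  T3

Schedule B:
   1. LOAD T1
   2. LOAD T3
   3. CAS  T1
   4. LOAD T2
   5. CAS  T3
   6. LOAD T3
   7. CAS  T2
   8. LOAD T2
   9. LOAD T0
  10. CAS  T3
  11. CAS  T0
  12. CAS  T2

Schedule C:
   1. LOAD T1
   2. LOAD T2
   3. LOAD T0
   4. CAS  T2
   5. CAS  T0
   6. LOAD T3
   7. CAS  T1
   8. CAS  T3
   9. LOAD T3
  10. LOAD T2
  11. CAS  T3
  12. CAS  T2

B

Run B:
[1] T1.load  rd  (counter 2, T1.r 2)
[2] T3.load  rd  (counter 2, T3.r 2)
[3] T1.cas  hit  (counter 3, T1.r 2)
[4] T2.load  rd  (counter 3, T2.r 3)
[5] T3.cas  miss  (counter 3, T3.r 2)
[6] T3.load  rd  (counter 3, T3.r 3)
[7] T2.cas  hit  (counter 4, T2.r 3)
[8] T2.load  rd  (counter 4, T2.r 4)
[9] T0.load  rd  (counter 4, T0.r 4)
[10] T3.cas  miss  (counter 4, T3.r 3)
[11] T0.cas  hit  (counter 5, T0.r 4)
[12] T2.cas  miss  (counter 5, T2.r 4)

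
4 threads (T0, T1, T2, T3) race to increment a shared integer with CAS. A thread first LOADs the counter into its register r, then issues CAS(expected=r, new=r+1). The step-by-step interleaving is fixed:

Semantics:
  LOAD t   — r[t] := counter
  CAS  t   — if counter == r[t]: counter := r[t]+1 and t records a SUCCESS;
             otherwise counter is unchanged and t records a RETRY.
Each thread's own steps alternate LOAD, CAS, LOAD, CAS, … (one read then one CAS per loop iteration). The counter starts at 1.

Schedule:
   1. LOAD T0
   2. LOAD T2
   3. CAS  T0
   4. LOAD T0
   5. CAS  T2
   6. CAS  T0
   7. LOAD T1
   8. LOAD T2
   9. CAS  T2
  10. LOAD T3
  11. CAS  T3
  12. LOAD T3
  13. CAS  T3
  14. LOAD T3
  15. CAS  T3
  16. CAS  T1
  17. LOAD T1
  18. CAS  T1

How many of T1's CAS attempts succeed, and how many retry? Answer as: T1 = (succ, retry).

   1) LOAD T0:  M=1  r_T0=1
   2) LOAD T2:  M=1  r_T2=1
   3) CAS  T0:  M=2  r_T0=1 ✓
   4) LOAD T0:  M=2  r_T0=2
   5) CAS  T2:  M=2  r_T2=1 ✗
   6) CAS  T0:  M=3  r_T0=2 ✓
   7) LOAD T1:  M=3  r_T1=3
   8) LOAD T2:  M=3  r_T2=3
   9) CAS  T2:  M=4  r_T2=3 ✓
  10) LOAD T3:  M=4  r_T3=4
  11) CAS  T3:  M=5  r_T3=4 ✓
  12) LOAD T3:  M=5  r_T3=5
  13) CAS  T3:  M=6  r_T3=5 ✓
  14) LOAD T3:  M=6  r_T3=6
  15) CAS  T3:  M=7  r_T3=6 ✓
  16) CAS  T1:  M=7  r_T1=3 ✗
  17) LOAD T1:  M=7  r_T1=7
  18) CAS  T1:  M=8  r_T1=7 ✓

T1 = (1, 1)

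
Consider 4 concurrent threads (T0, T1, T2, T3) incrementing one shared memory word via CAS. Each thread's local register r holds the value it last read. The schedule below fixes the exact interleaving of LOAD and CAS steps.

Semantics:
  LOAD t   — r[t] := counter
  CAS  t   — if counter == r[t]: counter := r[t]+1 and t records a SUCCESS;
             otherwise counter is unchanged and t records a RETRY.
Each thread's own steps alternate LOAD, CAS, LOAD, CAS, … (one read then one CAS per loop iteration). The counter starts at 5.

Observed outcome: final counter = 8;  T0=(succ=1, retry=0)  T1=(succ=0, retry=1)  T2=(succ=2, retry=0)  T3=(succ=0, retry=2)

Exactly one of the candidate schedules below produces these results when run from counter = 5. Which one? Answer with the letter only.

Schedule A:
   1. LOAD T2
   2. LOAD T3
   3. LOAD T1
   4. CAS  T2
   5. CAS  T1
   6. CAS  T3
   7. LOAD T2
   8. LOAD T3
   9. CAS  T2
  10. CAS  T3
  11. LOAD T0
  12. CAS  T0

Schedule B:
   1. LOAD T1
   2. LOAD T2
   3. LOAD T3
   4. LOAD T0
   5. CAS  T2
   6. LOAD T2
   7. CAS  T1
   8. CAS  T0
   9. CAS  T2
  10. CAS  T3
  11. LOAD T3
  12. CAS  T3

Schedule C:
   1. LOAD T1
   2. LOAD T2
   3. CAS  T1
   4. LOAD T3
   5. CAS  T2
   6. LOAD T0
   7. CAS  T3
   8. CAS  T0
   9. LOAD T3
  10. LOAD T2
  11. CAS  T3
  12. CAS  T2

Simulating candidate A:
[1] T2.load  rd  (counter 5, T2.r 5)
[2] T3.load  rd  (counter 5, T3.r 5)
[3] T1.load  rd  (counter 5, T1.r 5)
[4] T2.cas  hit  (counter 6, T2.r 5)
[5] T1.cas  miss  (counter 6, T1.r 5)
[6] T3.cas  miss  (counter 6, T3.r 5)
[7] T2.load  rd  (counter 6, T2.r 6)
[8] T3.load  rd  (counter 6, T3.r 6)
[9] T2.cas  hit  (counter 7, T2.r 6)
[10] T3.cas  miss  (counter 7, T3.r 6)
[11] T0.load  rd  (counter 7, T0.r 7)
[12] T0.cas  hit  (counter 8, T0.r 7)

A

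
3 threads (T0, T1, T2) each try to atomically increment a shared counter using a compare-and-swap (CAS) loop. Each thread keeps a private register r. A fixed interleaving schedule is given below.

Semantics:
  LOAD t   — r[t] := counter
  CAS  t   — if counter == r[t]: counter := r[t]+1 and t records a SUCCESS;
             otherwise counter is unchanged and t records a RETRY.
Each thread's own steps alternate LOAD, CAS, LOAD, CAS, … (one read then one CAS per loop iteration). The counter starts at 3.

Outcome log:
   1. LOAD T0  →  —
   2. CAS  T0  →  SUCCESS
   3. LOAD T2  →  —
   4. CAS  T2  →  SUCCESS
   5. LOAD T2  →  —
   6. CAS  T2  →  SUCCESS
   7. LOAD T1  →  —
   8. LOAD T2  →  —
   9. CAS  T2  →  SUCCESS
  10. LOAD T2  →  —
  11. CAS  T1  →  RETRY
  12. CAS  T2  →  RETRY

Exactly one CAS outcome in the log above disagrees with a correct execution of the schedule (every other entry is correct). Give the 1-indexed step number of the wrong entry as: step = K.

Correct run:
   1) LOAD T0:  M=3  r_T0=3
   2) CAS  T0:  M=4  r_T0=3 ✓
   3) LOAD T2:  M=4  r_T2=4
   4) CAS  T2:  M=5  r_T2=4 ✓
   5) LOAD T2:  M=5  r_T2=5
   6) CAS  T2:  M=6  r_T2=5 ✓
   7) LOAD T1:  M=6  r_T1=6
   8) LOAD T2:  M=6  r_T2=6
   9) CAS  T2:  M=7  r_T2=6 ✓
  10) LOAD T2:  M=7  r_T2=7
  11) CAS  T1:  M=7  r_T1=6 ✗
  12) CAS  T2:  M=8  r_T2=7 ✓
Flip is step 12.

step = 12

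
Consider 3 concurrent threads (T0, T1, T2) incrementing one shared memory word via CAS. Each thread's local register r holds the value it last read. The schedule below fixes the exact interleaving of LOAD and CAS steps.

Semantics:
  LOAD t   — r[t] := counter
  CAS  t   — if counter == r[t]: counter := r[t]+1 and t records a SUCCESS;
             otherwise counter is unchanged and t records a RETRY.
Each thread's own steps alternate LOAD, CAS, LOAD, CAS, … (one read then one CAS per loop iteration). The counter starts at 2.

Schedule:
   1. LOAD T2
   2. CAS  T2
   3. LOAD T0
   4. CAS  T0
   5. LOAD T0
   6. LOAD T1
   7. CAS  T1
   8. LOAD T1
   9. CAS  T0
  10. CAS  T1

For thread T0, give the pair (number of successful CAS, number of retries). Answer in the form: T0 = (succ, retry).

T0 = (1, 1)

   1) LOAD T2:  M=2  r_T2=2
   2) CAS  T2:  M=3  r_T2=2 ✓
   3) LOAD T0:  M=3  r_T0=3
   4) CAS  T0:  M=4  r_T0=3 ✓
   5) LOAD T0:  M=4  r_T0=4
   6) LOAD T1:  M=4  r_T1=4
   7) CAS  T1:  M=5  r_T1=4 ✓
   8) LOAD T1:  M=5  r_T1=5
   9) CAS  T0:  M=5  r_T0=4 ✗
  10) CAS  T1:  M=6  r_T1=5 ✓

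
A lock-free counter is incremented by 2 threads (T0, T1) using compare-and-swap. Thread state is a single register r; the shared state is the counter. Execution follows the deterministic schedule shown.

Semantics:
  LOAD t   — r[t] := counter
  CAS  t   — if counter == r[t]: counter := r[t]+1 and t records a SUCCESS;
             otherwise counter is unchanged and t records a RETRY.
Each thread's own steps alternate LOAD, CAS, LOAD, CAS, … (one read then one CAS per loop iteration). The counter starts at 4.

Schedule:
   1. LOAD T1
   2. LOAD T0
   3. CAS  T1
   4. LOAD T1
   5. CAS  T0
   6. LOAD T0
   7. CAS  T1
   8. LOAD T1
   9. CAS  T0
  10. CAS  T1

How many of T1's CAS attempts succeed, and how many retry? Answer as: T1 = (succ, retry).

1. LOAD T1 → mem=4 r[T1]=4 [LOAD]
2. LOAD T0 → mem=4 r[T0]=4 [LOAD]
3. CAS T1 → mem=5 r[T1]=4 [OK]
4. LOAD T1 → mem=5 r[T1]=5 [LOAD]
5. CAS T0 → mem=5 r[T0]=4 [RETRY]
6. LOAD T0 → mem=5 r[T0]=5 [LOAD]
7. CAS T1 → mem=6 r[T1]=5 [OK]
8. LOAD T1 → mem=6 r[T1]=6 [LOAD]
9. CAS T0 → mem=6 r[T0]=5 [RETRY]
10. CAS T1 → mem=7 r[T1]=6 [OK]

T1 = (3, 0)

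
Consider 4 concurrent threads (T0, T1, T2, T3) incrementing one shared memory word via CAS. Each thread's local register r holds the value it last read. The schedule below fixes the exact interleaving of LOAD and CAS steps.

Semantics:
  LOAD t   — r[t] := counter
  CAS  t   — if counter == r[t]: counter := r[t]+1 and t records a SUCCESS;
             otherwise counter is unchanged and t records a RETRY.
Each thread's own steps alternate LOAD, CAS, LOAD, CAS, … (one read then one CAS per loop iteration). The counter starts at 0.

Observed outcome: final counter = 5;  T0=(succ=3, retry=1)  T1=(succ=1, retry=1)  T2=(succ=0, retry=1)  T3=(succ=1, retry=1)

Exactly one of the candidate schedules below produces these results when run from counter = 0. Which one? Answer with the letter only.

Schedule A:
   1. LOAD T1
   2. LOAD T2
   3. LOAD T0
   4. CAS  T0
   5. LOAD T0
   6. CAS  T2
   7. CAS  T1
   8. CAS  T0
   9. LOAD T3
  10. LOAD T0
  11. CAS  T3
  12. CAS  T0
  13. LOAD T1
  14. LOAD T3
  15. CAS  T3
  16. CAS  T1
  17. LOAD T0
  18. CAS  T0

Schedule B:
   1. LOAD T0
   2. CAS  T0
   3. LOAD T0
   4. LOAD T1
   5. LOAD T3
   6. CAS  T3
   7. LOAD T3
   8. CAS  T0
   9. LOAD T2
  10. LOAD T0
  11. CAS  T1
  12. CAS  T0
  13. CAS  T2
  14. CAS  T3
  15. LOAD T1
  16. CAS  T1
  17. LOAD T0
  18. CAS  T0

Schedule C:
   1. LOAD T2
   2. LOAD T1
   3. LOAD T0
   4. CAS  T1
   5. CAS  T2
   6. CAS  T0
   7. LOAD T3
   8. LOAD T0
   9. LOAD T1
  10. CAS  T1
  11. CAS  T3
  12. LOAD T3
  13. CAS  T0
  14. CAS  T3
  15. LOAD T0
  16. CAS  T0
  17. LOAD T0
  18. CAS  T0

B

Run B:
   1) LOAD T0:  M=0  r_T0=0
   2) CAS  T0:  M=1  r_T0=0 ✓
   3) LOAD T0:  M=1  r_T0=1
   4) LOAD T1:  M=1  r_T1=1
   5) LOAD T3:  M=1  r_T3=1
   6) CAS  T3:  M=2  r_T3=1 ✓
   7) LOAD T3:  M=2  r_T3=2
   8) CAS  T0:  M=2  r_T0=1 ✗
   9) LOAD T2:  M=2  r_T2=2
  10) LOAD T0:  M=2  r_T0=2
  11) CAS  T1:  M=2  r_T1=1 ✗
  12) CAS  T0:  M=3  r_T0=2 ✓
  13) CAS  T2:  M=3  r_T2=2 ✗
  14) CAS  T3:  M=3  r_T3=2 ✗
  15) LOAD T1:  M=3  r_T1=3
  16) CAS  T1:  M=4  r_T1=3 ✓
  17) LOAD T0:  M=4  r_T0=4
  18) CAS  T0:  M=5  r_T0=4 ✓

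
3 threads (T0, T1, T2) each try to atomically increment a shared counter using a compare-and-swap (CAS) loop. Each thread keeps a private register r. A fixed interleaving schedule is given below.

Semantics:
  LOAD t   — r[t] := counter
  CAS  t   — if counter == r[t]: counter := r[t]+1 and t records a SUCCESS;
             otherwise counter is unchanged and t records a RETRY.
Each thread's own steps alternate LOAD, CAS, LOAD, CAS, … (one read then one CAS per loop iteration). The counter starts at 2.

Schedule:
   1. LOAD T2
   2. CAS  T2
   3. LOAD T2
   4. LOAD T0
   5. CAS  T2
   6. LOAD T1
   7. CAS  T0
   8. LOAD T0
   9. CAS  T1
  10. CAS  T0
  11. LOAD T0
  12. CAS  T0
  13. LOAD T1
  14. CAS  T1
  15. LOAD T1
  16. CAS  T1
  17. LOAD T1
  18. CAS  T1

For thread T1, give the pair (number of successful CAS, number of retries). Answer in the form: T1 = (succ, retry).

T1 = (4, 0)

#1 T2 reads 2
#2 T2 CAS(2→3) writes; counter now 3
#3 T2 reads 3
#4 T0 reads 3
#5 T2 CAS(3→4) writes; counter now 4
#6 T1 reads 4
#7 T0 CAS(3→4) fails; counter now 4
#8 T0 reads 4
#9 T1 CAS(4→5) writes; counter now 5
#10 T0 CAS(4→5) fails; counter now 5
#11 T0 reads 5
#12 T0 CAS(5→6) writes; counter now 6
#13 T1 reads 6
#14 T1 CAS(6→7) writes; counter now 7
#15 T1 reads 7
#16 T1 CAS(7→8) writes; counter now 8
#17 T1 reads 8
#18 T1 CAS(8→9) writes; counter now 9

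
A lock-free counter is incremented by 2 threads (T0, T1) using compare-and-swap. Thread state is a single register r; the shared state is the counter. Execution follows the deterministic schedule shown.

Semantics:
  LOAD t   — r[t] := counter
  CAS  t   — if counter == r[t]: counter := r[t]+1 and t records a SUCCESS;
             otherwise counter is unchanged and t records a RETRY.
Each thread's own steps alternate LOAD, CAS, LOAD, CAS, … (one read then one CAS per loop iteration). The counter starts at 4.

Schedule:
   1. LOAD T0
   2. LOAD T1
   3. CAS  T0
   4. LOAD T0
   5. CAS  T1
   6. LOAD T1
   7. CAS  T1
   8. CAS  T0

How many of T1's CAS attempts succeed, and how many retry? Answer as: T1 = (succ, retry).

T1 = (1, 1)

1. LOAD T0 → mem=4 r[T0]=4 [LOAD]
2. LOAD T1 → mem=4 r[T1]=4 [LOAD]
3. CAS T0 → mem=5 r[T0]=4 [OK]
4. LOAD T0 → mem=5 r[T0]=5 [LOAD]
5. CAS T1 → mem=5 r[T1]=4 [RETRY]
6. LOAD T1 → mem=5 r[T1]=5 [LOAD]
7. CAS T1 → mem=6 r[T1]=5 [OK]
8. CAS T0 → mem=6 r[T0]=5 [RETRY]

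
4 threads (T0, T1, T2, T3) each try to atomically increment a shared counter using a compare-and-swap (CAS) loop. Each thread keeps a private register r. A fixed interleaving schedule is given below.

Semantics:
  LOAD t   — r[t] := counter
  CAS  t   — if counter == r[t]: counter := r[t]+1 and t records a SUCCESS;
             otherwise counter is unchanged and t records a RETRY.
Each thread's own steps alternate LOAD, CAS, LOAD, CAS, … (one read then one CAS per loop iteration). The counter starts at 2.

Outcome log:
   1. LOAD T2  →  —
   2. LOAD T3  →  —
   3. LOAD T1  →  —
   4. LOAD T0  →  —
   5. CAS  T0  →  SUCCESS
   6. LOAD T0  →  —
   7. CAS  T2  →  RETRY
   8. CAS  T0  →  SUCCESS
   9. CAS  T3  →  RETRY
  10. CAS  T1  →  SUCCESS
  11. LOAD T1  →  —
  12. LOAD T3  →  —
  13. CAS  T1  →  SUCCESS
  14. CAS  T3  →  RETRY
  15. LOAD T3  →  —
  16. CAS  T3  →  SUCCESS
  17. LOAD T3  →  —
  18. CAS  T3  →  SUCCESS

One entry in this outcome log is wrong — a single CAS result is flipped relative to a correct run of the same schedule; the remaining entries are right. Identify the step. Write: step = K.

Correct run:
1. LOAD T2 → mem=2 r[T2]=2 [LOAD]
2. LOAD T3 → mem=2 r[T3]=2 [LOAD]
3. LOAD T1 → mem=2 r[T1]=2 [LOAD]
4. LOAD T0 → mem=2 r[T0]=2 [LOAD]
5. CAS T0 → mem=3 r[T0]=2 [OK]
6. LOAD T0 → mem=3 r[T0]=3 [LOAD]
7. CAS T2 → mem=3 r[T2]=2 [RETRY]
8. CAS T0 → mem=4 r[T0]=3 [OK]
9. CAS T3 → mem=4 r[T3]=2 [RETRY]
10. CAS T1 → mem=4 r[T1]=2 [RETRY]
11. LOAD T1 → mem=4 r[T1]=4 [LOAD]
12. LOAD T3 → mem=4 r[T3]=4 [LOAD]
13. CAS T1 → mem=5 r[T1]=4 [OK]
14. CAS T3 → mem=5 r[T3]=4 [RETRY]
15. LOAD T3 → mem=5 r[T3]=5 [LOAD]
16. CAS T3 → mem=6 r[T3]=5 [OK]
17. LOAD T3 → mem=6 r[T3]=6 [LOAD]
18. CAS T3 → mem=7 r[T3]=6 [OK]
Log disagrees first at step 10.

step = 10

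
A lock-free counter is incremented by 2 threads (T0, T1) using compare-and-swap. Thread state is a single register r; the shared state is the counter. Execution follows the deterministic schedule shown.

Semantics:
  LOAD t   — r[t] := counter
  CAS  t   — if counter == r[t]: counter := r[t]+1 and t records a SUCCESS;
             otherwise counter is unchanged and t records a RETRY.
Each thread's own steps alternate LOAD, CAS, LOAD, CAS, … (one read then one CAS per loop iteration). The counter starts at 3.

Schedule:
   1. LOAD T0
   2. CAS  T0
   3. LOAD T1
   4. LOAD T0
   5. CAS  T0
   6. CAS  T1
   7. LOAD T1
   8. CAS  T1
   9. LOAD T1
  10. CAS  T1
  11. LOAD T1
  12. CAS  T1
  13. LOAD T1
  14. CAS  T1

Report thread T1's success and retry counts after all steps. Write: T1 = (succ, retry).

T1 = (4, 1)

1. LOAD T0 → mem=3 r[T0]=3 [LOAD]
2. CAS T0 → mem=4 r[T0]=3 [OK]
3. LOAD T1 → mem=4 r[T1]=4 [LOAD]
4. LOAD T0 → mem=4 r[T0]=4 [LOAD]
5. CAS T0 → mem=5 r[T0]=4 [OK]
6. CAS T1 → mem=5 r[T1]=4 [RETRY]
7. LOAD T1 → mem=5 r[T1]=5 [LOAD]
8. CAS T1 → mem=6 r[T1]=5 [OK]
9. LOAD T1 → mem=6 r[T1]=6 [LOAD]
10. CAS T1 → mem=7 r[T1]=6 [OK]
11. LOAD T1 → mem=7 r[T1]=7 [LOAD]
12. CAS T1 → mem=8 r[T1]=7 [OK]
13. LOAD T1 → mem=8 r[T1]=8 [LOAD]
14. CAS T1 → mem=9 r[T1]=8 [OK]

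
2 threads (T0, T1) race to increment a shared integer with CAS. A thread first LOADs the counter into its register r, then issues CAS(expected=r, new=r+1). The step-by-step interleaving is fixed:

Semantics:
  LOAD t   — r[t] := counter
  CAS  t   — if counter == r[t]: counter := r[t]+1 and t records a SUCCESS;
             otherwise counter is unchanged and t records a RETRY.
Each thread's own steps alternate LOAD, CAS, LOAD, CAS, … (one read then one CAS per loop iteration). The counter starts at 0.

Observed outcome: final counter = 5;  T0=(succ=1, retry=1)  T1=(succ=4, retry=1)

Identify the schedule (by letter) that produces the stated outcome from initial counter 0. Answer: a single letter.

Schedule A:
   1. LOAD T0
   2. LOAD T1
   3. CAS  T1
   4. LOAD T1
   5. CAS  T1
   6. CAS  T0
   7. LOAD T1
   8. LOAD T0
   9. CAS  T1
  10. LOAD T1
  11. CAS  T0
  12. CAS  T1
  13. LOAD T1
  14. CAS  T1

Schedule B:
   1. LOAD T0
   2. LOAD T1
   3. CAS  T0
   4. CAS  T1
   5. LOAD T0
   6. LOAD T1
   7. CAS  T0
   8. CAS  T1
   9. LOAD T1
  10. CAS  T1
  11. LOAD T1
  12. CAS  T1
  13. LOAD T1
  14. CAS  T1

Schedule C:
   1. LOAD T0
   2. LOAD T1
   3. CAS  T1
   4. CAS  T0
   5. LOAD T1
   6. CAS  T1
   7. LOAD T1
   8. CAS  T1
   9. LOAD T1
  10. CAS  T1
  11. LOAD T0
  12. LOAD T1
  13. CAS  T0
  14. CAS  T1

Tracing schedule C:
#1 T0 reads 0
#2 T1 reads 0
#3 T1 CAS(0→1) writes; counter now 1
#4 T0 CAS(0→1) fails; counter now 1
#5 T1 reads 1
#6 T1 CAS(1→2) writes; counter now 2
#7 T1 reads 2
#8 T1 CAS(2→3) writes; counter now 3
#9 T1 reads 3
#10 T1 CAS(3→4) writes; counter now 4
#11 T0 reads 4
#12 T1 reads 4
#13 T0 CAS(4→5) writes; counter now 5
#14 T1 CAS(4→5) fails; counter now 5

C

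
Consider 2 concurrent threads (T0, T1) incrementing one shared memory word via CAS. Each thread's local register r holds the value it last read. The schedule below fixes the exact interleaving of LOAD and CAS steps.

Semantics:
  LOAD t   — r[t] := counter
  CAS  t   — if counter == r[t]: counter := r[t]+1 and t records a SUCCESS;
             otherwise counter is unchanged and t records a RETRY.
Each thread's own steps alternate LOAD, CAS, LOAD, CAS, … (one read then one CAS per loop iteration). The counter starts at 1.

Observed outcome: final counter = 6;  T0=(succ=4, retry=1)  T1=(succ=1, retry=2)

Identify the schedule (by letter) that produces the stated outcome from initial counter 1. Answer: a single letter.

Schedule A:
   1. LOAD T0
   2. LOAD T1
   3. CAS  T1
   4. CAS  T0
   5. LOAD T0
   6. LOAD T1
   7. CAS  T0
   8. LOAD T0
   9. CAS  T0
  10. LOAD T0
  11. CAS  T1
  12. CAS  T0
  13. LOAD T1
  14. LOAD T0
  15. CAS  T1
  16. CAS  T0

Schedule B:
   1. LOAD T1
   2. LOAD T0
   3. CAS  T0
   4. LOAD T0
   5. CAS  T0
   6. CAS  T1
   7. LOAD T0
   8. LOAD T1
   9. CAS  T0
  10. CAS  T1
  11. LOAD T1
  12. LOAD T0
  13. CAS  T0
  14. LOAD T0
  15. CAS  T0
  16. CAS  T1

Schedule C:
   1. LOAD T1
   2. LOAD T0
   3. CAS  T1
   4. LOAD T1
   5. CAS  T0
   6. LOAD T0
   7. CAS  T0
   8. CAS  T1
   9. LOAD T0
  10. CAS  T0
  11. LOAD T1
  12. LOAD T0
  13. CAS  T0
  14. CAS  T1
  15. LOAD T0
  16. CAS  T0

C

Tracing schedule C:
#1 T1 reads 1
#2 T0 reads 1
#3 T1 CAS(1→2) writes; counter now 2
#4 T1 reads 2
#5 T0 CAS(1→2) fails; counter now 2
#6 T0 reads 2
#7 T0 CAS(2→3) writes; counter now 3
#8 T1 CAS(2→3) fails; counter now 3
#9 T0 reads 3
#10 T0 CAS(3→4) writes; counter now 4
#11 T1 reads 4
#12 T0 reads 4
#13 T0 CAS(4→5) writes; counter now 5
#14 T1 CAS(4→5) fails; counter now 5
#15 T0 reads 5
#16 T0 CAS(5→6) writes; counter now 6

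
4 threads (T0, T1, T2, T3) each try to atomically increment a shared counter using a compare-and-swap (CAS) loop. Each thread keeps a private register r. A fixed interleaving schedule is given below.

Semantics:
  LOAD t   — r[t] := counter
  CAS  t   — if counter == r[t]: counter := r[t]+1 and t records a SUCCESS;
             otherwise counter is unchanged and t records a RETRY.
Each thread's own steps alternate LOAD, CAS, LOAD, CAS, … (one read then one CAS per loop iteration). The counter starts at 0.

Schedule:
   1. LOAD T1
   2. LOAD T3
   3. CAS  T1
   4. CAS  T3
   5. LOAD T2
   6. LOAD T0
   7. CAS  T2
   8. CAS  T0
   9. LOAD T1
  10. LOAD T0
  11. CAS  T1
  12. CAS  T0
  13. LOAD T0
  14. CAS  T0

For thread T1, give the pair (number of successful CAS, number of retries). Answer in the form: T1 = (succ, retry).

T1 = (2, 0)

   1) LOAD T1:  M=0  r_T1=0
   2) LOAD T3:  M=0  r_T3=0
   3) CAS  T1:  M=1  r_T1=0 ✓
   4) CAS  T3:  M=1  r_T3=0 ✗
   5) LOAD T2:  M=1  r_T2=1
   6) LOAD T0:  M=1  r_T0=1
   7) CAS  T2:  M=2  r_T2=1 ✓
   8) CAS  T0:  M=2  r_T0=1 ✗
   9) LOAD T1:  M=2  r_T1=2
  10) LOAD T0:  M=2  r_T0=2
  11) CAS  T1:  M=3  r_T1=2 ✓
  12) CAS  T0:  M=3  r_T0=2 ✗
  13) LOAD T0:  M=3  r_T0=3
  14) CAS  T0:  M=4  r_T0=3 ✓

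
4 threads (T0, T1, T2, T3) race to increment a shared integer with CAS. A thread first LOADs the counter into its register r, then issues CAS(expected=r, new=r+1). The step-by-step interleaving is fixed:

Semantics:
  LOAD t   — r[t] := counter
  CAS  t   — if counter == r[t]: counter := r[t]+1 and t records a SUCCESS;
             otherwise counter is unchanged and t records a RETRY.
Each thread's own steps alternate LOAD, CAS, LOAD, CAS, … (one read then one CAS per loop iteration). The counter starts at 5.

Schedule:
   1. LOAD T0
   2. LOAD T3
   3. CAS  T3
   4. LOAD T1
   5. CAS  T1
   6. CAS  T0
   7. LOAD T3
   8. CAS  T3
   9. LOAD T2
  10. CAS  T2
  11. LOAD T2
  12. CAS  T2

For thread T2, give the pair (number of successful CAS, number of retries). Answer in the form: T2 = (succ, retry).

T2 = (2, 0)

   1) LOAD T0:  M=5  r_T0=5
   2) LOAD T3:  M=5  r_T3=5
   3) CAS  T3:  M=6  r_T3=5 ✓
   4) LOAD T1:  M=6  r_T1=6
   5) CAS  T1:  M=7  r_T1=6 ✓
   6) CAS  T0:  M=7  r_T0=5 ✗
   7) LOAD T3:  M=7  r_T3=7
   8) CAS  T3:  M=8  r_T3=7 ✓
   9) LOAD T2:  M=8  r_T2=8
  10) CAS  T2:  M=9  r_T2=8 ✓
  11) LOAD T2:  M=9  r_T2=9
  12) CAS  T2:  M=10  r_T2=9 ✓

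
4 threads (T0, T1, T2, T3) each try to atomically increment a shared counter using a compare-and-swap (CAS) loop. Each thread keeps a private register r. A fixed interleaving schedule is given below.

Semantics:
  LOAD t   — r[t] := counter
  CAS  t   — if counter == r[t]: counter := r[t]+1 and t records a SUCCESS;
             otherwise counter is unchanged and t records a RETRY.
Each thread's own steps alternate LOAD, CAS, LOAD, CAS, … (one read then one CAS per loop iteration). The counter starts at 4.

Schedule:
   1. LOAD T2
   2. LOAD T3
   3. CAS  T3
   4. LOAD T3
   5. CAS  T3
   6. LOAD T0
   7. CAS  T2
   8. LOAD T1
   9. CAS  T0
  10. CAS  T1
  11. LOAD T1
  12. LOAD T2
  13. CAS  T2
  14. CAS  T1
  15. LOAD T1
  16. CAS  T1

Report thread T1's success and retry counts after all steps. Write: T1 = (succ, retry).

T1 = (1, 2)

[1] T2.load  rd  (counter 4, T2.r 4)
[2] T3.load  rd  (counter 4, T3.r 4)
[3] T3.cas  hit  (counter 5, T3.r 4)
[4] T3.load  rd  (counter 5, T3.r 5)
[5] T3.cas  hit  (counter 6, T3.r 5)
[6] T0.load  rd  (counter 6, T0.r 6)
[7] T2.cas  miss  (counter 6, T2.r 4)
[8] T1.load  rd  (counter 6, T1.r 6)
[9] T0.cas  hit  (counter 7, T0.r 6)
[10] T1.cas  miss  (counter 7, T1.r 6)
[11] T1.load  rd  (counter 7, T1.r 7)
[12] T2.load  rd  (counter 7, T2.r 7)
[13] T2.cas  hit  (counter 8, T2.r 7)
[14] T1.cas  miss  (counter 8, T1.r 7)
[15] T1.load  rd  (counter 8, T1.r 8)
[16] T1.cas  hit  (counter 9, T1.r 8)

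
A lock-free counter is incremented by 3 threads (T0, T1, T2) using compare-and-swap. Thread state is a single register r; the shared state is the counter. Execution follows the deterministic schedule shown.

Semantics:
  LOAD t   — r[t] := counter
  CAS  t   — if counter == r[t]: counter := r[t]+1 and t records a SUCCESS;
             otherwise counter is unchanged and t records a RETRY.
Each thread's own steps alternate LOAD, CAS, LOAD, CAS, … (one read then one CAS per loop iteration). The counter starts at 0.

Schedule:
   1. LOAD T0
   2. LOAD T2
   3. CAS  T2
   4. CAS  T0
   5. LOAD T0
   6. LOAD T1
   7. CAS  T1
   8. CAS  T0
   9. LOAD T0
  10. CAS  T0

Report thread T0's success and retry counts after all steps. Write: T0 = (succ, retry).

step 1: T0 LOAD ⇒ load; ctr=0 reg=0
step 2: T2 LOAD ⇒ load; ctr=0 reg=0
step 3: T2 CAS ⇒ ok; ctr=1 reg=0
step 4: T0 CAS ⇒ retry; ctr=1 reg=0
step 5: T0 LOAD ⇒ load; ctr=1 reg=1
step 6: T1 LOAD ⇒ load; ctr=1 reg=1
step 7: T1 CAS ⇒ ok; ctr=2 reg=1
step 8: T0 CAS ⇒ retry; ctr=2 reg=1
step 9: T0 LOAD ⇒ load; ctr=2 reg=2
step 10: T0 CAS ⇒ ok; ctr=3 reg=2

T0 = (1, 2)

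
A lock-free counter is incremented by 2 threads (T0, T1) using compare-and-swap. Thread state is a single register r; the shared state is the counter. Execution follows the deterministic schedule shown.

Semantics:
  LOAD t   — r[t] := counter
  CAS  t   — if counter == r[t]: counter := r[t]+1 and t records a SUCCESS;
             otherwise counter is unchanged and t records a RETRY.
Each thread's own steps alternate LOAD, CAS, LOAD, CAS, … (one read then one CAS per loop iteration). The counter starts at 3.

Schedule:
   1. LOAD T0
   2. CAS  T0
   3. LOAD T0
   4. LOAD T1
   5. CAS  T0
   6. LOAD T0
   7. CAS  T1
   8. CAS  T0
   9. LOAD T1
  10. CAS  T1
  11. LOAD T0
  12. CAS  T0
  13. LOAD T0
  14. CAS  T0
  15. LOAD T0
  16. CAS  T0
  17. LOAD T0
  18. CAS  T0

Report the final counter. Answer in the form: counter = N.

counter = 11

[1] T0.load  rd  (counter 3, T0.r 3)
[2] T0.cas  hit  (counter 4, T0.r 3)
[3] T0.load  rd  (counter 4, T0.r 4)
[4] T1.load  rd  (counter 4, T1.r 4)
[5] T0.cas  hit  (counter 5, T0.r 4)
[6] T0.load  rd  (counter 5, T0.r 5)
[7] T1.cas  miss  (counter 5, T1.r 4)
[8] T0.cas  hit  (counter 6, T0.r 5)
[9] T1.load  rd  (counter 6, T1.r 6)
[10] T1.cas  hit  (counter 7, T1.r 6)
[11] T0.load  rd  (counter 7, T0.r 7)
[12] T0.cas  hit  (counter 8, T0.r 7)
[13] T0.load  rd  (counter 8, T0.r 8)
[14] T0.cas  hit  (counter 9, T0.r 8)
[15] T0.load  rd  (counter 9, T0.r 9)
[16] T0.cas  hit  (counter 10, T0.r 9)
[17] T0.load  rd  (counter 10, T0.r 10)
[18] T0.cas  hit  (counter 11, T0.r 10)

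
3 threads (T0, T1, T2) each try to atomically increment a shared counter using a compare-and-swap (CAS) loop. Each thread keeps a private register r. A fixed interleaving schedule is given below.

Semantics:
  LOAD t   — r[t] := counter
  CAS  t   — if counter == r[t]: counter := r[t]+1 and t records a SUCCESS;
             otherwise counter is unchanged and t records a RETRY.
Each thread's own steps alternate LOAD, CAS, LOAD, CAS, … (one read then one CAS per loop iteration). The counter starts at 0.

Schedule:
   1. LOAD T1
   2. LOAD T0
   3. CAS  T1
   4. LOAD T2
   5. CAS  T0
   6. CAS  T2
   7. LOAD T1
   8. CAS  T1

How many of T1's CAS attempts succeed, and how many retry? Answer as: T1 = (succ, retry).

T1 LOAD — after: cnt=0, r=0 — load
T0 LOAD — after: cnt=0, r=0 — load
T1 CAS — after: cnt=1, r=0 — ok
T2 LOAD — after: cnt=1, r=1 — load
T0 CAS — after: cnt=1, r=0 — retry
T2 CAS — after: cnt=2, r=1 — ok
T1 LOAD — after: cnt=2, r=2 — load
T1 CAS — after: cnt=3, r=2 — ok

T1 = (2, 0)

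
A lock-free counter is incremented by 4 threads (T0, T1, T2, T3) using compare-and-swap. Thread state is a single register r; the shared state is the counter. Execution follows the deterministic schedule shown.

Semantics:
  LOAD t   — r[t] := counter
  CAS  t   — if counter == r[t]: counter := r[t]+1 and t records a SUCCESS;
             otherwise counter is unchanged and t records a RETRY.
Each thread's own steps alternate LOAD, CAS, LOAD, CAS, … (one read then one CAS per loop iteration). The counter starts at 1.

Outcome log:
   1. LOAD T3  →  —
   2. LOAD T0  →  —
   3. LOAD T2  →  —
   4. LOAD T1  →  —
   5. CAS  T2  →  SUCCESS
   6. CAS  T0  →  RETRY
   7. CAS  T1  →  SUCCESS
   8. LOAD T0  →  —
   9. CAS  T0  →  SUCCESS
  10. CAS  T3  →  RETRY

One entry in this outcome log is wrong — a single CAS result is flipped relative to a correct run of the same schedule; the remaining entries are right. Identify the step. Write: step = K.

Reference trace:
step 1: T3 LOAD ⇒ load; ctr=1 reg=1
step 2: T0 LOAD ⇒ load; ctr=1 reg=1
step 3: T2 LOAD ⇒ load; ctr=1 reg=1
step 4: T1 LOAD ⇒ load; ctr=1 reg=1
step 5: T2 CAS ⇒ ok; ctr=2 reg=1
step 6: T0 CAS ⇒ retry; ctr=2 reg=1
step 7: T1 CAS ⇒ retry; ctr=2 reg=1
step 8: T0 LOAD ⇒ load; ctr=2 reg=2
step 9: T0 CAS ⇒ ok; ctr=3 reg=2
step 10: T3 CAS ⇒ retry; ctr=3 reg=1
Mismatch at 7.

step = 7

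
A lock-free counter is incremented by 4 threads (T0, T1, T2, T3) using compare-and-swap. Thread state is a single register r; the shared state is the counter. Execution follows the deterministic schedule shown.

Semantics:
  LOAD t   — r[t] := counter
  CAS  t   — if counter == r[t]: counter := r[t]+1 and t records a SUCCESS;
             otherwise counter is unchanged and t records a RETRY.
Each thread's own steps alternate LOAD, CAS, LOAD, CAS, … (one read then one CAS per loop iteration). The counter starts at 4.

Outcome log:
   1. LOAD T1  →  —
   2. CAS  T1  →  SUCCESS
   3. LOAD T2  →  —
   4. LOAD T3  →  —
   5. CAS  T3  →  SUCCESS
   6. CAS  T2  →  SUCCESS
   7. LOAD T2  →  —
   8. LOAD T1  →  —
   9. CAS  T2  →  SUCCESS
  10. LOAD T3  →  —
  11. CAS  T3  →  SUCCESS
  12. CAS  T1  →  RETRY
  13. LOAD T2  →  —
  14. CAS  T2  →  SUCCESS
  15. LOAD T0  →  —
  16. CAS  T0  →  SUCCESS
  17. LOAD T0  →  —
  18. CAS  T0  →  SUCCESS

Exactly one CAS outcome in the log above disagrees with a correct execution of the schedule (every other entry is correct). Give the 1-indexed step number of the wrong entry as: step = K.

Reference trace:
step 1: T1 LOAD ⇒ load; ctr=4 reg=4
step 2: T1 CAS ⇒ ok; ctr=5 reg=4
step 3: T2 LOAD ⇒ load; ctr=5 reg=5
step 4: T3 LOAD ⇒ load; ctr=5 reg=5
step 5: T3 CAS ⇒ ok; ctr=6 reg=5
step 6: T2 CAS ⇒ retry; ctr=6 reg=5
step 7: T2 LOAD ⇒ load; ctr=6 reg=6
step 8: T1 LOAD ⇒ load; ctr=6 reg=6
step 9: T2 CAS ⇒ ok; ctr=7 reg=6
step 10: T3 LOAD ⇒ load; ctr=7 reg=7
step 11: T3 CAS ⇒ ok; ctr=8 reg=7
step 12: T1 CAS ⇒ retry; ctr=8 reg=6
step 13: T2 LOAD ⇒ load; ctr=8 reg=8
step 14: T2 CAS ⇒ ok; ctr=9 reg=8
step 15: T0 LOAD ⇒ load; ctr=9 reg=9
step 16: T0 CAS ⇒ ok; ctr=10 reg=9
step 17: T0 LOAD ⇒ load; ctr=10 reg=10
step 18: T0 CAS ⇒ ok; ctr=11 reg=10
Mismatch at 6.

step = 6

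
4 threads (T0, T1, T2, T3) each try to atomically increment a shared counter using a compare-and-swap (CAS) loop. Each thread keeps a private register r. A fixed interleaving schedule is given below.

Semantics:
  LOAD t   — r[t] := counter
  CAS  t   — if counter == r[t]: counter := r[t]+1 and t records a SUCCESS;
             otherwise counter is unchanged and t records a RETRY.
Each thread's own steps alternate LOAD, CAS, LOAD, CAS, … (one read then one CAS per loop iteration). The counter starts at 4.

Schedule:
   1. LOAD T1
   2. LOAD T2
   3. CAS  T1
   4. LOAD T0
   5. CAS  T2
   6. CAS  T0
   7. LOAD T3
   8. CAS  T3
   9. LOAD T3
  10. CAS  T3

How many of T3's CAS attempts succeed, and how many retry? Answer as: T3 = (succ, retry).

T3 = (2, 0)

1. LOAD T1 → mem=4 r[T1]=4 [LOAD]
2. LOAD T2 → mem=4 r[T2]=4 [LOAD]
3. CAS T1 → mem=5 r[T1]=4 [OK]
4. LOAD T0 → mem=5 r[T0]=5 [LOAD]
5. CAS T2 → mem=5 r[T2]=4 [RETRY]
6. CAS T0 → mem=6 r[T0]=5 [OK]
7. LOAD T3 → mem=6 r[T3]=6 [LOAD]
8. CAS T3 → mem=7 r[T3]=6 [OK]
9. LOAD T3 → mem=7 r[T3]=7 [LOAD]
10. CAS T3 → mem=8 r[T3]=7 [OK]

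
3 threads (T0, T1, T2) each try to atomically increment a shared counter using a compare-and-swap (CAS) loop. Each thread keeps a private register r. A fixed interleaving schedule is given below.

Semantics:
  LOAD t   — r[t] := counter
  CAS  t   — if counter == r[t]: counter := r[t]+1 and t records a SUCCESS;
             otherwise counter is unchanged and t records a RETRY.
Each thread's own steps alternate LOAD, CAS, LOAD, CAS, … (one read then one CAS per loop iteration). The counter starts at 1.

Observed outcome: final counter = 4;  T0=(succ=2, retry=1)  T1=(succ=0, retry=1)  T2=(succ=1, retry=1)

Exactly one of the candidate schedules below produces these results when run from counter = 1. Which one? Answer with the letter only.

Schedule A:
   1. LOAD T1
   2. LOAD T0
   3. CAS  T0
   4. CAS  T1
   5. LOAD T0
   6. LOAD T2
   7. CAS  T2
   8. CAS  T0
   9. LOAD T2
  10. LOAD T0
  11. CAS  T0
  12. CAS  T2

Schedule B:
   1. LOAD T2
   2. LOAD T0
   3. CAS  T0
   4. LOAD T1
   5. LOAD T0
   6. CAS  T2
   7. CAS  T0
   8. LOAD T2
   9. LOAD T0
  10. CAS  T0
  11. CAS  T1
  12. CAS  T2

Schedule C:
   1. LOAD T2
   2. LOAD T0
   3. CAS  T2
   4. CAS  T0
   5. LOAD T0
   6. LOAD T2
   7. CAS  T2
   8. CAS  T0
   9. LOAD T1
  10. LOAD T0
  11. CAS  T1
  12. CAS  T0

A

Simulating candidate A:
[1] T1.load  rd  (counter 1, T1.r 1)
[2] T0.load  rd  (counter 1, T0.r 1)
[3] T0.cas  hit  (counter 2, T0.r 1)
[4] T1.cas  miss  (counter 2, T1.r 1)
[5] T0.load  rd  (counter 2, T0.r 2)
[6] T2.load  rd  (counter 2, T2.r 2)
[7] T2.cas  hit  (counter 3, T2.r 2)
[8] T0.cas  miss  (counter 3, T0.r 2)
[9] T2.load  rd  (counter 3, T2.r 3)
[10] T0.load  rd  (counter 3, T0.r 3)
[11] T0.cas  hit  (counter 4, T0.r 3)
[12] T2.cas  miss  (counter 4, T2.r 3)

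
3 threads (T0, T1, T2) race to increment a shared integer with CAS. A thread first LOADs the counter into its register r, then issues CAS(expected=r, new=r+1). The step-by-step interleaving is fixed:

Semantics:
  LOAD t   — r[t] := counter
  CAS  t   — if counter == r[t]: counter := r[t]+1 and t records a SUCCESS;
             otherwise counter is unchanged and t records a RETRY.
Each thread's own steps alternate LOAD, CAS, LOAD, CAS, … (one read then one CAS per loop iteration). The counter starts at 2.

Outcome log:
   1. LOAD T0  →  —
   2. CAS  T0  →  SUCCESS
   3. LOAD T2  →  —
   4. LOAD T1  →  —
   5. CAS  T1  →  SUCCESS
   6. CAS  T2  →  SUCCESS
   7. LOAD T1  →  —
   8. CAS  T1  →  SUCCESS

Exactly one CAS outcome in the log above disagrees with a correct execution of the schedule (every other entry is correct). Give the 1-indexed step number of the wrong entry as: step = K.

step = 6

Reference trace:
T0 LOAD — after: cnt=2, r=2 — load
T0 CAS — after: cnt=3, r=2 — ok
T2 LOAD — after: cnt=3, r=3 — load
T1 LOAD — after: cnt=3, r=3 — load
T1 CAS — after: cnt=4, r=3 — ok
T2 CAS — after: cnt=4, r=3 — retry
T1 LOAD — after: cnt=4, r=4 — load
T1 CAS — after: cnt=5, r=4 — ok
Mismatch at 6.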